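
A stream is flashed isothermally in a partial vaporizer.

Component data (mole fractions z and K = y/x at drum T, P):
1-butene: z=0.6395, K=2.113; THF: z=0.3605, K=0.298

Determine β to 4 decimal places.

β = 0.5871

Let β = V/F and solve Σ zᵢ(Kᵢ−1)/(1+β(Kᵢ−1)) = 0.
g(0) = ΣzᵢKᵢ − 1 = 0.4587 and g(1) = 1 − Σzᵢ/Kᵢ = -0.5124, so a root lies in (0, 1).
Iterate (Newton) starting at β = 0.45:
  β = 0.4500: g = 0.10431, g' = -0.7313 → β = 0.5926
  β = 0.5926: g = -0.00449, g' = -0.8086 → β = 0.5871
Converged at β = 0.5871.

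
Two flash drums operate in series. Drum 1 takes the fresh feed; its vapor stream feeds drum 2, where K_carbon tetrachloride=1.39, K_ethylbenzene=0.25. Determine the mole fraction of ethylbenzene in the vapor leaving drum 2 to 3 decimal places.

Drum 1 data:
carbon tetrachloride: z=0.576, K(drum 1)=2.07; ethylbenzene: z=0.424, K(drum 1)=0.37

y_ethylbenzene (drum 2) = 0.086

Drum 1:
Newton iteration, ψ₁⁰ = 0.34:
  ψ₁ = 0.340: g = 0.1120, g' = -0.627 → ψ₁ = 0.519
  ψ₁ = 0.519: g = -0.0004, g' = -0.644 → ψ₁ = 0.518
Converged at ψ₁ = 0.518.
Drum-1 compositions:
  carbon tetrachloride: x = 0.371, y = 0.767
  ethylbenzene: x = 0.629, y = 0.233
Drum-2 feed = drum-1 vapor: z₂ = (0.7671, 0.2329).
Drum 2:
Rachford–Rice: g(ψ₂) = Σ zᵢ(Kᵢ−1)/(1+ψ₂(Kᵢ−1)) = 0.
g(0) = ΣzᵢKᵢ − 1 = 0.125 and g(1) = 1 − Σzᵢ/Kᵢ = -0.483, so a root lies in (0, 1).
Newton iteration, ψ₂⁰ = 0.45:
  ψ₂ = 0.450: g = -0.0091, g' = -0.383 → ψ₂ = 0.426
Converged at ψ₂ = 0.426.
  carbon tetrachloride: x = 0.658, y = 0.914
  ethylbenzene: x = 0.342, y = 0.086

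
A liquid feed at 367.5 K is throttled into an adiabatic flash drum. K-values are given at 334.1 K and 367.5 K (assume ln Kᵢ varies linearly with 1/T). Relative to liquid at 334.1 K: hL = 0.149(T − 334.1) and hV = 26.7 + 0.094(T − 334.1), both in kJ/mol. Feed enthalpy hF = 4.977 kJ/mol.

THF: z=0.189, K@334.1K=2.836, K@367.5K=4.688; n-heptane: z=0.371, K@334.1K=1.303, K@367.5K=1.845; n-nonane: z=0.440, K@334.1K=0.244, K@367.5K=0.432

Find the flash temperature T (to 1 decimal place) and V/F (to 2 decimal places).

T = 335.4 K, V/F = 0.18

Adiabatic flash: solve Rachford–Rice at each trial T, then check hF = ψ·hV(T) + (1−ψ)·hL(T).
  T = 334.1 K: K = (2.836, 1.303, 0.244), RR gives ψ = 0.156, H_out = 4.164 kJ/mol
  T = 367.5 K: K = (4.688, 1.845, 0.432), RR gives ψ = 0.666, H_out = 21.546 kJ/mol
  T = 350.8 K: K = (3.690, 1.563, 0.329), RR gives ψ = 0.416, H_out = 13.206 kJ/mol
  T = 342.5 K: K = (3.248, 1.431, 0.285), RR gives ψ = 0.293, H_out = 8.939 kJ/mol
  T = 338.3 K: K = (3.038, 1.366, 0.264), RR gives ψ = 0.227, H_out = 6.630 kJ/mol
  T = 336.2 K: K = (2.936, 1.335, 0.254), RR gives ψ = 0.192, H_out = 5.420 kJ/mol
  T = 335.1 K: K = (2.883, 1.318, 0.249), RR gives ψ = 0.173, H_out = 4.768 kJ/mol
  T = 335.6 K: K = (2.907, 1.325, 0.251), RR gives ψ = 0.182, H_out = 5.066 kJ/mol
  T = 335.4 K: K = (2.897, 1.322, 0.250), RR gives ψ = 0.179, H_out = 4.947 kJ/mol
  T = 335.5 K: K = (2.902, 1.324, 0.250), RR gives ψ = 0.180, H_out = 5.007 kJ/mol
Linear interpolation between T = 335.4 (H_out = 4.947) and T = 335.5 (H_out = 5.007) on hF = 4.977 gives T ≈ 335.4 K, at which ψ = 0.18.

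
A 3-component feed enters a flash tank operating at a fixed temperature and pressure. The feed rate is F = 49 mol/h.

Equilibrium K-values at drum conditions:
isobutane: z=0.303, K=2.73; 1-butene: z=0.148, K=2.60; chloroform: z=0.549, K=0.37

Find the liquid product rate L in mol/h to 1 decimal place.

Iterate (Newton) starting at V/F = 0.42:
  V/F = 0.420: g = -0.0251, g' = -0.843 → V/F = 0.390
Converged at V/F = 0.390.
Then V = V/F·F = 0.3903·49 = 19.1 mol/h and L = F − V = 29.9 mol/h.

L = 29.9 mol/h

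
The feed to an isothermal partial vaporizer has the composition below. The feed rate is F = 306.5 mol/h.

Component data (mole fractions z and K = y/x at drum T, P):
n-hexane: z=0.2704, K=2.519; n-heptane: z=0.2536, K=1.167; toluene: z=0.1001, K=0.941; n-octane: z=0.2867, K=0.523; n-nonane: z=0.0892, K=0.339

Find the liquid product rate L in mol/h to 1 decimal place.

Rachford–Rice: g(ψ) = Σ zᵢ(Kᵢ−1)/(1+ψ(Kᵢ−1)) = 0.
g(0) = ΣzᵢKᵢ − 1 = 0.2515 and g(1) = 1 − Σzᵢ/Kᵢ = -0.2423, so a root lies in (0, 1).
Newton–Raphson from ψ = 0.66:
  ψ = 0.6600: g = -0.06707, g' = -0.4233 → ψ = 0.5015
  ψ = 0.5015: g = -0.00184, g' = -0.4073 → ψ = 0.4970
Converged at ψ = 0.4970.
Then V = ψ·F = 0.4970·306.5 = 152.3 mol/h and L = F − V = 154.2 mol/h.

L = 154.2 mol/h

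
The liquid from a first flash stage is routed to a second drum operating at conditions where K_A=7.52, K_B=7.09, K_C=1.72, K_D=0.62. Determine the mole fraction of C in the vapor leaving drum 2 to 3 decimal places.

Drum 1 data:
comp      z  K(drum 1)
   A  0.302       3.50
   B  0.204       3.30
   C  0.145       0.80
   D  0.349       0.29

Drum 1:
Material balance + equilibrium reduce to Σ zᵢ(Kᵢ−1)/(1+ψ₁(Kᵢ−1)) = 0.
Feasibility: ΣzᵢKᵢ = 1.947, Σzᵢ/Kᵢ = 1.533 — both > 1, two phases present.
Iterate (Newton) starting at ψ₁ = 0.55:
  ψ₁ = 0.550: g = 0.0859, g' = -1.026 → ψ₁ = 0.634
  ψ₁ = 0.634: g = -0.0006, g' = -1.050 → ψ₁ = 0.633
Converged at ψ₁ = 0.633.
Drum-1 compositions:
  A: x = 0.117, y = 0.409
  B: x = 0.083, y = 0.274
  C: x = 0.166, y = 0.133
  D: x = 0.634, y = 0.184
Drum-2 feed = drum-1 liquid: z₂ = (0.1169, 0.0831, 0.1660, 0.6340).
Drum 2:
Rachford–Rice: g(ψ₂) = Σ zᵢ(Kᵢ−1)/(1+ψ₂(Kᵢ−1)) = 0.
g(0) = ΣzᵢKᵢ − 1 = 1.147 and g(1) = 1 − Σzᵢ/Kᵢ = -0.146, so a root lies in (0, 1).
Newton–Raphson from ψ₂ = 0.6:
  ψ₂ = 0.600: g = 0.0353, g' = -0.544 → ψ₂ = 0.665
  ψ₂ = 0.665: g = 0.0015, g' = -0.499 → ψ₂ = 0.668
Converged at ψ₂ = 0.668.
  A: x = 0.022, y = 0.164
  B: x = 0.016, y = 0.116
  C: x = 0.112, y = 0.193
  D: x = 0.850, y = 0.527

y_C (drum 2) = 0.193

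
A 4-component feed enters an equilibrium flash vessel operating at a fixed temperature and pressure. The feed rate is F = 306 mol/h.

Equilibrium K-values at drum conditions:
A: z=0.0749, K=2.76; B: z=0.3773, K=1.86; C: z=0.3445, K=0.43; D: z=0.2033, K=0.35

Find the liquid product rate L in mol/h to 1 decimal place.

Material balance + equilibrium reduce to Σ zᵢ(Kᵢ−1)/(1+ψ(Kᵢ−1)) = 0.
Feasibility: ΣzᵢKᵢ = 1.1278, Σzᵢ/Kᵢ = 1.6120 — both > 1, two phases present.
Iterate (Newton) starting at ψ = 0.5:
  ψ = 0.5000: g = -0.17338, g' = -0.6096 → ψ = 0.2156
  ψ = 0.2156: g = -0.00825, g' = -0.5822 → ψ = 0.2014
Converged at ψ = 0.2014.
Then V = ψ·F = 0.2014·306 = 61.6 mol/h and L = F − V = 244.4 mol/h.

L = 244.4 mol/h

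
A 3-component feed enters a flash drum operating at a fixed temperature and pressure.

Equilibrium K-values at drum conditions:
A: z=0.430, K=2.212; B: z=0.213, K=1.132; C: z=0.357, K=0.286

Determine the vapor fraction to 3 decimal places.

Let ψ = V/F and solve Σ zᵢ(Kᵢ−1)/(1+ψ(Kᵢ−1)) = 0.
Feasibility: ΣzᵢKᵢ = 1.294, Σzᵢ/Kᵢ = 1.631 — both > 1, two phases present.
Newton–Raphson from ψ = 0.49:
  ψ = 0.490: g = -0.0387, g' = -0.682 → ψ = 0.433
  ψ = 0.433: g = -0.0008, g' = -0.656 → ψ = 0.432
Converged at ψ = 0.432.

ψ = 0.432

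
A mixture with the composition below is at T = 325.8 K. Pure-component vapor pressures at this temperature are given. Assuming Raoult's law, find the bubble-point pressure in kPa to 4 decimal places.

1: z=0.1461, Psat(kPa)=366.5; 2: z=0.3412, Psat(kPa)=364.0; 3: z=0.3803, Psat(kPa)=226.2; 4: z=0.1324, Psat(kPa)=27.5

Pbub = 267.4073 kPa

At the bubble point ψ → 0, so ΣzᵢKᵢ = 1 with Kᵢ = Pᵢˢᵃᵗ/P ⇒ P = ΣzᵢPᵢˢᵃᵗ.
P = 0.1461·366.5 + 0.3412·364.0 + 0.3803·226.2 + 0.1324·27.5 = 267.4073 kPa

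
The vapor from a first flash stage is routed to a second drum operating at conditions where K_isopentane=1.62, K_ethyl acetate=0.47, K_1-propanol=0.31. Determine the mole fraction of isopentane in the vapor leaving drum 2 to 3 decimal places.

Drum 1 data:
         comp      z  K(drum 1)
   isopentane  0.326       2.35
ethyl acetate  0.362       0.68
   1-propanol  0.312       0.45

y_isopentane (drum 2) = 0.792

Drum 1:
Let ψ₁ = V/F and solve Σ zᵢ(Kᵢ−1)/(1+ψ₁(Kᵢ−1)) = 0.
Check two-phase: ΣzᵢKᵢ = 1.153 > 1 and Σzᵢ/Kᵢ = 1.364 > 1, so g(0) = 0.153 > 0 and g(1) = -0.364 < 0.
Iterate (Newton) starting at ψ₁ = 0.5:
  ψ₁ = 0.500: g = -0.1118, g' = -0.444 → ψ₁ = 0.248
  ψ₁ = 0.248: g = 0.0052, g' = -0.504 → ψ₁ = 0.258
Converged at ψ₁ = 0.258.
Drum-1 compositions:
  isopentane: x = 0.242, y = 0.568
  ethyl acetate: x = 0.395, y = 0.268
  1-propanol: x = 0.364, y = 0.164
Drum-2 feed = drum-1 vapor: z₂ = (0.5680, 0.2683, 0.1637).
Drum 2:
Let ψ₂ = V/F and solve Σ zᵢ(Kᵢ−1)/(1+ψ₂(Kᵢ−1)) = 0.
Feasibility: ΣzᵢKᵢ = 1.097, Σzᵢ/Kᵢ = 1.449 — both > 1, two phases present.
Iterate (Newton) starting at ψ₂ = 0.33:
  ψ₂ = 0.330: g = -0.0262, g' = -0.392 → ψ₂ = 0.263
  ψ₂ = 0.263: g = -0.0004, g' = -0.379 → ψ₂ = 0.262
Converged at ψ₂ = 0.262.
  isopentane: x = 0.489, y = 0.792
  ethyl acetate: x = 0.312, y = 0.146
  1-propanol: x = 0.200, y = 0.062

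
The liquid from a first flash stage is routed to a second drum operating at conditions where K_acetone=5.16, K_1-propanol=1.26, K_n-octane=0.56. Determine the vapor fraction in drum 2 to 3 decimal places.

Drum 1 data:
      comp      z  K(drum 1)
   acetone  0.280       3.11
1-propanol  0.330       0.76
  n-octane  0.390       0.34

Drum 1:
Iterate (Newton) starting at ψ₁ = 0.51:
  ψ₁ = 0.510: g = -0.1937, g' = -0.700 → ψ₁ = 0.233
  ψ₁ = 0.233: g = 0.0078, g' = -0.818 → ψ₁ = 0.243
Converged at ψ₁ = 0.243.
Drum-1 compositions:
  acetone: x = 0.185, y = 0.576
  1-propanol: x = 0.350, y = 0.266
  n-octane: x = 0.464, y = 0.158
Drum-2 feed = drum-1 liquid: z₂ = (0.1851, 0.3504, 0.4644).
Drum 2:
Material balance + equilibrium reduce to Σ zᵢ(Kᵢ−1)/(1+ψ₂(Kᵢ−1)) = 0.
g(0) = ΣzᵢKᵢ − 1 = 0.657 and g(1) = 1 − Σzᵢ/Kᵢ = -0.143, so a root lies in (0, 1).
Newton–Raphson from ψ₂ = 0.39:
  ψ₂ = 0.390: g = 0.1297, g' = -0.616 → ψ₂ = 0.600
  ψ₂ = 0.600: g = 0.0213, g' = -0.446 → ψ₂ = 0.648
  ψ₂ = 0.648: g = 0.0004, g' = -0.428 → ψ₂ = 0.649
Converged at ψ₂ = 0.649.
  acetone: x = 0.050, y = 0.258
  1-propanol: x = 0.300, y = 0.378
  n-octane: x = 0.650, y = 0.364

V/F (drum 2) = 0.649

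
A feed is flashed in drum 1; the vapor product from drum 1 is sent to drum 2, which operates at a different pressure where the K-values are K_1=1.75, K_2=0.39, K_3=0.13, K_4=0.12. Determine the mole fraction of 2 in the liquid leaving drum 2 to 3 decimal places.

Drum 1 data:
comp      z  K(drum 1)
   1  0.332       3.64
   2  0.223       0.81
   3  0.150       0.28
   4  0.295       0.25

Drum 1:
Material balance + equilibrium reduce to Σ zᵢ(Kᵢ−1)/(1+ψ₁(Kᵢ−1)) = 0.
Check two-phase: ΣzᵢKᵢ = 1.505 > 1 and Σzᵢ/Kᵢ = 2.082 > 1, so g(0) = 0.505 > 0 and g(1) = -1.082 < 0.
Newton–Raphson from ψ₁ = 0.61:
  ψ₁ = 0.610: g = -0.3126, g' = -1.161 → ψ₁ = 0.341
  ψ₁ = 0.341: g = -0.0242, g' = -1.086 → ψ₁ = 0.318
  ψ₁ = 0.318: g = 0.0002, g' = -1.109 → ψ₁ = 0.319
Converged at ψ₁ = 0.319.
Drum-1 compositions:
  1: x = 0.180, y = 0.656
  2: x = 0.237, y = 0.192
  3: x = 0.195, y = 0.055
  4: x = 0.388, y = 0.097
Drum-2 feed = drum-1 vapor: z₂ = (0.6563, 0.1923, 0.0545, 0.0969).
Drum 2:
Material balance + equilibrium reduce to Σ zᵢ(Kᵢ−1)/(1+ψ₂(Kᵢ−1)) = 0.
Check two-phase: ΣzᵢKᵢ = 1.242 > 1 and Σzᵢ/Kᵢ = 2.095 > 1, so g(0) = 0.242 > 0 and g(1) = -1.095 < 0.
Newton–Raphson from ψ₂ = 0.5:
  ψ₂ = 0.500: g = -0.0470, g' = -0.712 → ψ₂ = 0.434
  ψ₂ = 0.434: g = -0.0023, g' = -0.645 → ψ₂ = 0.430
Converged at ψ₂ = 0.430.
  1: x = 0.496, y = 0.868
  2: x = 0.261, y = 0.102
  3: x = 0.087, y = 0.011
  4: x = 0.156, y = 0.019

x_2 (drum 2) = 0.261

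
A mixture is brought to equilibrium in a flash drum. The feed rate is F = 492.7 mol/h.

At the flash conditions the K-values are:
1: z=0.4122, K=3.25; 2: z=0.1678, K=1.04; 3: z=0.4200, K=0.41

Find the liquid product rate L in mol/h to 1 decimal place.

L = 185.2 mol/h

Let ψ = V/F and solve Σ zᵢ(Kᵢ−1)/(1+ψ(Kᵢ−1)) = 0.
Feasibility: ΣzᵢKᵢ = 1.6864, Σzᵢ/Kᵢ = 1.3126 — both > 1, two phases present.
Iterate (Newton) starting at ψ = 0.5:
  ψ = 0.5000: g = 0.09154, g' = -0.7565 → ψ = 0.6210
  ψ = 0.6210: g = 0.00234, g' = -0.7275 → ψ = 0.6242
Converged at ψ = 0.6242.
Then V = ψ·F = 0.6242·492.7 = 307.5 mol/h and L = F − V = 185.2 mol/h.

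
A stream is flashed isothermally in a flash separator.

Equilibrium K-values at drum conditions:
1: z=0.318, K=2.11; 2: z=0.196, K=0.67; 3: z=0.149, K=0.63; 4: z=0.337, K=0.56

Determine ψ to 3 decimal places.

Let ψ = V/F and solve Σ zᵢ(Kᵢ−1)/(1+ψ(Kᵢ−1)) = 0.
Feasibility: ΣzᵢKᵢ = 1.085, Σzᵢ/Kᵢ = 1.282 — both > 1, two phases present.
Newton iteration, ψ⁰ = 0.5:
  ψ = 0.500: g = -0.1082, g' = -0.331 → ψ = 0.173
  ψ = 0.173: g = 0.0083, g' = -0.400 → ψ = 0.193
  ψ = 0.193: g = 0.0001, g' = -0.392 → ψ = 0.194
Converged at ψ = 0.194.

ψ = 0.194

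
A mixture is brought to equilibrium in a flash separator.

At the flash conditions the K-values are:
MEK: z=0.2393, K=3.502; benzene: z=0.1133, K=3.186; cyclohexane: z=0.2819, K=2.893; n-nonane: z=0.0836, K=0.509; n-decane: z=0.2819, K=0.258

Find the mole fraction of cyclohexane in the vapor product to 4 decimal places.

y_cyclohexane = 0.3400

Let ψ = V/F and solve Σ zᵢ(Kᵢ−1)/(1+ψ(Kᵢ−1)) = 0.
g(0) = ΣzᵢKᵢ − 1 = 1.1298 and g(1) = 1 − Σzᵢ/Kᵢ = -0.4582, so a root lies in (0, 1).
Newton–Raphson from ψ = 0.5:
  ψ = 0.5000: g = 0.27152, g' = -1.1135 → ψ = 0.7438
  ψ = 0.7438: g = -0.00630, g' = -1.2588 → ψ = 0.7388
Converged at ψ = 0.7388.
Compositions from xᵢ = zᵢ/(1+ψ(Kᵢ−1)), yᵢ = Kᵢxᵢ:
  MEK: x = 0.0840, y = 0.2942
  benzene: x = 0.0433, y = 0.1380
  cyclohexane: x = 0.1175, y = 0.3400
  n-nonane: x = 0.1312, y = 0.0668
  n-decane: x = 0.6239, y = 0.1610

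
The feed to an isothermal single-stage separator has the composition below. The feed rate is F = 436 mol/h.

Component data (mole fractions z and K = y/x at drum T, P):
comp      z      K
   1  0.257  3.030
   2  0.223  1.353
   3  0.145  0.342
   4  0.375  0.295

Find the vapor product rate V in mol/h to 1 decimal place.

V = 100.5 mol/h

Material balance + equilibrium reduce to Σ zᵢ(Kᵢ−1)/(1+ψ(Kᵢ−1)) = 0.
Check two-phase: ΣzᵢKᵢ = 1.241 > 1 and Σzᵢ/Kᵢ = 1.945 > 1, so g(0) = 0.241 > 0 and g(1) = -0.945 < 0.
Newton–Raphson from ψ = 0.34:
  ψ = 0.340: g = -0.0917, g' = -0.819 → ψ = 0.228
  ψ = 0.228: g = 0.0021, g' = -0.870 → ψ = 0.231
Converged at ψ = 0.231.
Then V = ψ·F = 0.2306·436 = 100.5 mol/h and L = F − V = 335.5 mol/h.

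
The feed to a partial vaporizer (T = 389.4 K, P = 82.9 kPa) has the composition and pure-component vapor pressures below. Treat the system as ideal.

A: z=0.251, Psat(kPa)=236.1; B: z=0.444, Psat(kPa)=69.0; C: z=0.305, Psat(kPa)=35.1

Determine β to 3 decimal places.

Raoult's law: Kᵢ = Pᵢˢᵃᵗ/P = Pᵢˢᵃᵗ/82.9.
  K_A = 236.1/82.9 = 2.84801, K_B = 69.0/82.9 = 0.83233, K_C = 35.1/82.9 = 0.42340
Let β = V/F and solve Σ zᵢ(Kᵢ−1)/(1+β(Kᵢ−1)) = 0.
Feasibility: ΣzᵢKᵢ = 1.214, Σzᵢ/Kᵢ = 1.342 — both > 1, two phases present.
Newton iteration, β⁰ = 0.5:
  β = 0.500: g = -0.0873, g' = -0.447 → β = 0.305
  β = 0.305: g = 0.0050, g' = -0.514 → β = 0.314
Converged at β = 0.314.

β = 0.314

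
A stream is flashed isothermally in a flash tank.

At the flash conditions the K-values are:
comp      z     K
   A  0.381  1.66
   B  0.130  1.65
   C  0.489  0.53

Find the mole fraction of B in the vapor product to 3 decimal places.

y_B = 0.175

Newton iteration, β⁰ = 0.46:
  β = 0.460: g = -0.0353, g' = -0.306 → β = 0.345
  β = 0.345: g = -0.0004, g' = -0.301 → β = 0.343
Converged at β = 0.343.
Compositions from xᵢ = zᵢ/(1+β(Kᵢ−1)), yᵢ = Kᵢxᵢ:
  A: x = 0.311, y = 0.516
  B: x = 0.106, y = 0.175
  C: x = 0.583, y = 0.309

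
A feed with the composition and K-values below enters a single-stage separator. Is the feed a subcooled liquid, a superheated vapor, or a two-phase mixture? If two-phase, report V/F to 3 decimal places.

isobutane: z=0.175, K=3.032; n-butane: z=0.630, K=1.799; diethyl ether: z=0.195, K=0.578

ΣzᵢKᵢ = 1.777; Σzᵢ/Kᵢ = 0.745.
Since Σzᵢ/Kᵢ < 1 the mixture is above its dew point — single vapor phase.

superheated vapor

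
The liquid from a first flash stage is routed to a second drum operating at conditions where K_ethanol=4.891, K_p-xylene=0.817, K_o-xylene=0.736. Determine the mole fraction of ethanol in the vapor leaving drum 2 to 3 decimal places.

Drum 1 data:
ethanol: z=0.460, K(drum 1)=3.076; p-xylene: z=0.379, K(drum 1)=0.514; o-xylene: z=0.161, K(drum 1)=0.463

Drum 1:
Rachford–Rice: g(ψ₁) = Σ zᵢ(Kᵢ−1)/(1+ψ₁(Kᵢ−1)) = 0.
Feasibility: ΣzᵢKᵢ = 1.684, Σzᵢ/Kᵢ = 1.235 — both > 1, two phases present.
Iterate (Newton) starting at ψ₁ = 0.5:
  ψ₁ = 0.500: g = 0.1071, g' = -0.720 → ψ₁ = 0.649
  ψ₁ = 0.649: g = 0.0053, g' = -0.660 → ψ₁ = 0.657
Converged at ψ₁ = 0.657.
Drum-1 compositions:
  ethanol: x = 0.195, y = 0.599
  p-xylene: x = 0.557, y = 0.286
  o-xylene: x = 0.249, y = 0.115
Drum-2 feed = drum-1 liquid: z₂ = (0.1946, 0.5567, 0.2487).
Drum 2:
Let ψ₂ = V/F and solve Σ zᵢ(Kᵢ−1)/(1+ψ₂(Kᵢ−1)) = 0.
Feasibility: ΣzᵢKᵢ = 1.590, Σzᵢ/Kᵢ = 1.059 — both > 1, two phases present.
Newton iteration, ψ₂⁰ = 0.32:
  ψ₂ = 0.320: g = 0.1574, g' = -0.626 → ψ₂ = 0.571
  ψ₂ = 0.571: g = 0.0439, g' = -0.331 → ψ₂ = 0.704
  ψ₂ = 0.704: g = 0.0050, g' = -0.261 → ψ₂ = 0.723
Converged at ψ₂ = 0.723.
  ethanol: x = 0.051, y = 0.250
  p-xylene: x = 0.642, y = 0.524
  o-xylene: x = 0.307, y = 0.226

y_ethanol (drum 2) = 0.250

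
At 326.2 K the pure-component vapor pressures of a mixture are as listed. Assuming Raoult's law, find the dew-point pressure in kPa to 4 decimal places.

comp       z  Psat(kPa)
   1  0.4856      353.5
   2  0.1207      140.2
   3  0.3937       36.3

At the dew point ψ → 1, so Σzᵢ/Kᵢ = 1 with Kᵢ = Pᵢˢᵃᵗ/P ⇒ 1/P = Σzᵢ/Pᵢˢᵃᵗ.
1/P = 0.4856/353.5 + 0.1207/140.2 + 0.3937/36.3 = 0.0130803 ⇒ P = 76.4506 kPa

Pdew = 76.4506 kPa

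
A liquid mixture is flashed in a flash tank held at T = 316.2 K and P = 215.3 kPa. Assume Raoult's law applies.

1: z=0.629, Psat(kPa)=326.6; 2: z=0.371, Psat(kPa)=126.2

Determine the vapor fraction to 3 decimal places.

ψ = 0.802

Raoult's law: Kᵢ = Pᵢˢᵃᵗ/P = Pᵢˢᵃᵗ/215.3.
  K_1 = 326.6/215.3 = 1.51695, K_2 = 126.2/215.3 = 0.58616
Material balance + equilibrium reduce to Σ zᵢ(Kᵢ−1)/(1+ψ(Kᵢ−1)) = 0.
g(0) = ΣzᵢKᵢ − 1 = 0.172 and g(1) = 1 − Σzᵢ/Kᵢ = -0.048, so a root lies in (0, 1).
Newton–Raphson from ψ = 0.5:
  ψ = 0.500: g = 0.0648, g' = -0.207 → ψ = 0.813
  ψ = 0.813: g = -0.0024, g' = -0.228 → ψ = 0.802
Converged at ψ = 0.802.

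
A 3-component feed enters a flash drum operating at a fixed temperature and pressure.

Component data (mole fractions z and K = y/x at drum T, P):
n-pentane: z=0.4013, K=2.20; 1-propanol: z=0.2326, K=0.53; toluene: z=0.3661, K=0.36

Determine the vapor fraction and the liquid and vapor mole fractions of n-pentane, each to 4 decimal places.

Rachford–Rice: g(ψ) = Σ zᵢ(Kᵢ−1)/(1+ψ(Kᵢ−1)) = 0.
Check two-phase: ΣzᵢKᵢ = 1.1379 > 1 and Σzᵢ/Kᵢ = 1.6382 > 1, so g(0) = 0.1379 > 0 and g(1) = -0.6382 < 0.
Newton iteration, ψ⁰ = 0.68:
  ψ = 0.6800: g = -0.31034, g' = -0.7563 → ψ = 0.2697
  ψ = 0.2697: g = -0.04453, g' = -0.6163 → ψ = 0.1974
  ψ = 0.1974: g = 0.00065, g' = -0.6366 → ψ = 0.1984
Converged at ψ = 0.1984.
Compositions from xᵢ = zᵢ/(1+ψ(Kᵢ−1)), yᵢ = Kᵢxᵢ:
  n-pentane: x = 0.3241, y = 0.7131
  1-propanol: x = 0.2565, y = 0.1360
  toluene: x = 0.4194, y = 0.1510

ψ = 0.1984, x_n-pentane = 0.3241, y_n-pentane = 0.7131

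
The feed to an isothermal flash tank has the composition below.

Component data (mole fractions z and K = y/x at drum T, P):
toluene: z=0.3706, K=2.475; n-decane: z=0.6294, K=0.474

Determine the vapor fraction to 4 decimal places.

ψ = 0.2779

Let ψ = V/F and solve Σ zᵢ(Kᵢ−1)/(1+ψ(Kᵢ−1)) = 0.
Feasibility: ΣzᵢKᵢ = 1.2156, Σzᵢ/Kᵢ = 1.4776 — both > 1, two phases present.
Binary case is linear: z₁(K₁−1)(1+ψ(K₂−1)) + z₂(K₂−1)(1+ψ(K₁−1)) = 0
⇒ ψ = [z₁(K₁−1)+z₂(K₂−1)] / [−(K₁−1)(K₂−1)] = 0.21557/0.77585 = 0.2779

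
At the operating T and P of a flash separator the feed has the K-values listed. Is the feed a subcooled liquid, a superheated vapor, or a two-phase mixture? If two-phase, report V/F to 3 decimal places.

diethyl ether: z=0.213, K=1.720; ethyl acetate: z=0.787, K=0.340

ΣzᵢKᵢ = 0.634; Σzᵢ/Kᵢ = 2.439.
Since ΣzᵢKᵢ < 1 the mixture is below its bubble point — single liquid phase.

subcooled liquid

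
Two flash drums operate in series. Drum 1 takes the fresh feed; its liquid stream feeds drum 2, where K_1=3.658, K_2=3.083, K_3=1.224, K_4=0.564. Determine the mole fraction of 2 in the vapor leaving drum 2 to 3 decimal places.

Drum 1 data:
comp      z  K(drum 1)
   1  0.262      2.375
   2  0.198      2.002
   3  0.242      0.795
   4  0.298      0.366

y_2 (drum 2) = 0.155

Drum 1:
Material balance + equilibrium reduce to Σ zᵢ(Kᵢ−1)/(1+ψ₁(Kᵢ−1)) = 0.
Feasibility: ΣzᵢKᵢ = 1.320, Σzᵢ/Kᵢ = 1.328 — both > 1, two phases present.
Newton–Raphson from ψ₁ = 0.5:
  ψ₁ = 0.500: g = 0.0138, g' = -0.532 → ψ₁ = 0.526
Converged at ψ₁ = 0.526.
Drum-1 compositions:
  1: x = 0.152, y = 0.361
  2: x = 0.130, y = 0.260
  3: x = 0.271, y = 0.216
  4: x = 0.447, y = 0.164
Drum-2 feed = drum-1 liquid: z₂ = (0.1521, 0.1297, 0.2712, 0.4470).
Drum 2:
Material balance + equilibrium reduce to Σ zᵢ(Kᵢ−1)/(1+ψ₂(Kᵢ−1)) = 0.
Check two-phase: ΣzᵢKᵢ = 1.540 > 1 and Σzᵢ/Kᵢ = 1.098 > 1, so g(0) = 0.540 > 0 and g(1) = -0.098 < 0.
Newton–Raphson from ψ₂ = 0.52:
  ψ₂ = 0.520: g = 0.1017, g' = -0.472 → ψ₂ = 0.735
  ψ₂ = 0.735: g = 0.0087, g' = -0.405 → ψ₂ = 0.757
Converged at ψ₂ = 0.757.
  1: x = 0.050, y = 0.185
  2: x = 0.050, y = 0.155
  3: x = 0.232, y = 0.284
  4: x = 0.667, y = 0.376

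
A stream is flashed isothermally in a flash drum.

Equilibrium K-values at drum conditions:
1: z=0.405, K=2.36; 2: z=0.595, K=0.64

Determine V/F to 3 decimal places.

V/F = 0.688

Rachford–Rice: g(V/F) = Σ zᵢ(Kᵢ−1)/(1+V/F(Kᵢ−1)) = 0.
Feasibility: ΣzᵢKᵢ = 1.337, Σzᵢ/Kᵢ = 1.101 — both > 1, two phases present.
Binary case is linear: z₁(K₁−1)(1+V/F(K₂−1)) + z₂(K₂−1)(1+V/F(K₁−1)) = 0
⇒ V/F = [z₁(K₁−1)+z₂(K₂−1)] / [−(K₁−1)(K₂−1)] = 0.3366/0.4896 = 0.688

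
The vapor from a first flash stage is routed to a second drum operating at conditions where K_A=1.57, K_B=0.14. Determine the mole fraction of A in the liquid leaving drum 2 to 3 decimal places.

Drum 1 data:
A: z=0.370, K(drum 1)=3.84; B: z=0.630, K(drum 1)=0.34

x_A (drum 2) = 0.601

Drum 1:
Let ψ₁ = V/F and solve Σ zᵢ(Kᵢ−1)/(1+ψ₁(Kᵢ−1)) = 0.
g(0) = ΣzᵢKᵢ − 1 = 0.635 and g(1) = 1 − Σzᵢ/Kᵢ = -0.949, so a root lies in (0, 1).
Binary case is linear: z₁(K₁−1)(1+ψ₁(K₂−1)) + z₂(K₂−1)(1+ψ₁(K₁−1)) = 0
⇒ ψ₁ = [z₁(K₁−1)+z₂(K₂−1)] / [−(K₁−1)(K₂−1)] = 0.6350/1.8744 = 0.339
Drum-1 compositions:
  A: x = 0.189, y = 0.724
  B: x = 0.811, y = 0.276
Drum-2 feed = drum-1 vapor: z₂ = (0.7241, 0.2759).
Drum 2:
Material balance + equilibrium reduce to Σ zᵢ(Kᵢ−1)/(1+ψ₂(Kᵢ−1)) = 0.
g(0) = ΣzᵢKᵢ − 1 = 0.175 and g(1) = 1 − Σzᵢ/Kᵢ = -1.432, so a root lies in (0, 1).
Binary case is linear: z₁(K₁−1)(1+ψ₂(K₂−1)) + z₂(K₂−1)(1+ψ₂(K₁−1)) = 0
⇒ ψ₂ = [z₁(K₁−1)+z₂(K₂−1)] / [−(K₁−1)(K₂−1)] = 0.1755/0.4902 = 0.358
  A: x = 0.601, y = 0.944
  B: x = 0.399, y = 0.056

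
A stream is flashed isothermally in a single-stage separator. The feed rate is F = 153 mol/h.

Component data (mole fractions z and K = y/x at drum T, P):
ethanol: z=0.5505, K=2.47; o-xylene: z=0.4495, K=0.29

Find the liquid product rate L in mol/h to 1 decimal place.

Newton iteration, ψ⁰ = 0.5:
  ψ = 0.5000: g = -0.02838, g' = -0.9398 → ψ = 0.4698
  ψ = 0.4698: g = -0.00022, g' = -0.9264 → ψ = 0.4696
Converged at ψ = 0.4696.
Then V = ψ·F = 0.4696·153 = 71.8 mol/h and L = F − V = 81.2 mol/h.

L = 81.2 mol/h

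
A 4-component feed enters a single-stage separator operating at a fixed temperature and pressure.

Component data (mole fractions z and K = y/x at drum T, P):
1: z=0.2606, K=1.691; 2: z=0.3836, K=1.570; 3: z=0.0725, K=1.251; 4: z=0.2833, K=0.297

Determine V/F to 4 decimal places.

Material balance + equilibrium reduce to Σ zᵢ(Kᵢ−1)/(1+V/F(Kᵢ−1)) = 0.
g(0) = ΣzᵢKᵢ − 1 = 0.2178 and g(1) = 1 − Σzᵢ/Kᵢ = -0.4103, so a root lies in (0, 1).
Newton iteration, V/F⁰ = 0.34:
  V/F = 0.3400: g = 0.08402, g' = -0.4147 → V/F = 0.5426
  V/F = 0.5426: g = -0.00800, g' = -0.5080 → V/F = 0.5269
  V/F = 0.5269: g = -0.00008, g' = -0.4973 → V/F = 0.5267
Converged at V/F = 0.5267.

V/F = 0.5267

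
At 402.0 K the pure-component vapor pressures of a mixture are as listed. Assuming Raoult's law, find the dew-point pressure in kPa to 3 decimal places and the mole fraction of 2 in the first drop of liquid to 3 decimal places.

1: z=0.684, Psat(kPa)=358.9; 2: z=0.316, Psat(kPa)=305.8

Pdew = 340.231 kPa, x_2 = 0.352

At the dew point ψ → 1, so Σzᵢ/Kᵢ = 1 with Kᵢ = Pᵢˢᵃᵗ/P ⇒ 1/P = Σzᵢ/Pᵢˢᵃᵗ.
1/P = 0.684/358.9 + 0.316/305.8 = 0.002939 ⇒ P = 340.231 kPa
xᵢ = zᵢP/Pᵢˢᵃᵗ ⇒ x_2 = 0.316·340.231/305.8 = 0.352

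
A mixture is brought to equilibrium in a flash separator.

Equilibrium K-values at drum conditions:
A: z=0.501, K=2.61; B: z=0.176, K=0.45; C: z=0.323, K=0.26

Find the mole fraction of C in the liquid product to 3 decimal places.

x_C = 0.473

Newton iteration, ψ⁰ = 0.5:
  ψ = 0.500: g = -0.0660, g' = -0.946 → ψ = 0.430
  ψ = 0.430: g = -0.0009, g' = -0.925 → ψ = 0.429
Converged at ψ = 0.429.
Compositions from xᵢ = zᵢ/(1+ψ(Kᵢ−1)), yᵢ = Kᵢxᵢ:
  A: x = 0.296, y = 0.773
  B: x = 0.230, y = 0.104
  C: x = 0.473, y = 0.123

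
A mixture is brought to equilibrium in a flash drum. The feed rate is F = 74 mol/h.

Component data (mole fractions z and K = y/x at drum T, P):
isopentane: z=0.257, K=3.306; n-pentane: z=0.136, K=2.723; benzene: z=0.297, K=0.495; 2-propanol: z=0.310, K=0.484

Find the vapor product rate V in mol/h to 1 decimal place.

V = 35.4 mol/h

Iterate (Newton) starting at V/F = 0.5:
  V/F = 0.500: g = -0.0151, g' = -0.697 → V/F = 0.478
  V/F = 0.478: g = 0.0001, g' = -0.707 → V/F = 0.479
Converged at V/F = 0.479.
Then V = V/F·F = 0.4785·74 = 35.4 mol/h and L = F − V = 38.6 mol/h.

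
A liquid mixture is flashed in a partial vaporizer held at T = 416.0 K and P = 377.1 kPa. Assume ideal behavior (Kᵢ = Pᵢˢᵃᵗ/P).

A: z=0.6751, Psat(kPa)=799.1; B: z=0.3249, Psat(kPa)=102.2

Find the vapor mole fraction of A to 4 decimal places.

y_A = 0.8359

Raoult's law: Kᵢ = Pᵢˢᵃᵗ/P = Pᵢˢᵃᵗ/377.1.
  K_A = 799.1/377.1 = 2.119067, K_B = 102.2/377.1 = 0.271016
Material balance + equilibrium reduce to Σ zᵢ(Kᵢ−1)/(1+β(Kᵢ−1)) = 0.
Feasibility: ΣzᵢKᵢ = 1.5186, Σzᵢ/Kᵢ = 1.5174 — both > 1, two phases present.
Newton iteration, β⁰ = 0.61:
  β = 0.6100: g = 0.02248, g' = -0.8585 → β = 0.6362
  β = 0.6362: g = -0.00039, g' = -0.8889 → β = 0.6358
Converged at β = 0.6358.
Compositions from xᵢ = zᵢ/(1+β(Kᵢ−1)), yᵢ = Kᵢxᵢ:
  A: x = 0.3945, y = 0.8359
  B: x = 0.6055, y = 0.1641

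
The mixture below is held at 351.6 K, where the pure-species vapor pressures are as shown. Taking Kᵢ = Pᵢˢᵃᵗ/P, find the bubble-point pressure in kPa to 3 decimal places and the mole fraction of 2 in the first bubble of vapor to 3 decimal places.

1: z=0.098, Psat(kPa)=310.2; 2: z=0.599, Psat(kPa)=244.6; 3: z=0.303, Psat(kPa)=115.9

Pbub = 212.033 kPa, y_2 = 0.691

At the bubble point ψ → 0, so ΣzᵢKᵢ = 1 with Kᵢ = Pᵢˢᵃᵗ/P ⇒ P = ΣzᵢPᵢˢᵃᵗ.
P = 0.098·310.2 + 0.599·244.6 + 0.303·115.9 = 212.033 kPa
yᵢ = zᵢPᵢˢᵃᵗ/P ⇒ y_2 = 0.599·244.6/212.033 = 0.691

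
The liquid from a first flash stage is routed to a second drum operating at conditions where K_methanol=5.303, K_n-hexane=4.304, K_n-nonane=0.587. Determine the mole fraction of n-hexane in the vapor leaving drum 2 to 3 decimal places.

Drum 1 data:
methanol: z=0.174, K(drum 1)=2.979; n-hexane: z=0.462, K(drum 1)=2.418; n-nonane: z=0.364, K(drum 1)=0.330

Drum 1:
Material balance + equilibrium reduce to Σ zᵢ(Kᵢ−1)/(1+ψ₁(Kᵢ−1)) = 0.
Check two-phase: ΣzᵢKᵢ = 1.756 > 1 and Σzᵢ/Kᵢ = 1.353 > 1, so g(0) = 0.756 > 0 and g(1) = -0.353 < 0.
Iterate (Newton) starting at ψ₁ = 0.3:
  ψ₁ = 0.300: g = 0.3704, g' = -0.981 → ψ₁ = 0.677
  ψ₁ = 0.677: g = 0.0347, g' = -0.914 → ψ₁ = 0.715
Converged at ψ₁ = 0.715.
Drum-1 compositions:
  methanol: x = 0.072, y = 0.215
  n-hexane: x = 0.229, y = 0.555
  n-nonane: x = 0.698, y = 0.230
Drum-2 feed = drum-1 liquid: z₂ = (0.0721, 0.2295, 0.6985).
Drum 2:
Rachford–Rice: g(ψ₂) = Σ zᵢ(Kᵢ−1)/(1+ψ₂(Kᵢ−1)) = 0.
Check two-phase: ΣzᵢKᵢ = 1.780 > 1 and Σzᵢ/Kᵢ = 1.257 > 1, so g(0) = 0.780 > 0 and g(1) = -0.257 < 0.
Iterate (Newton) starting at ψ₂ = 0.67:
  ψ₂ = 0.670: g = -0.0831, g' = -0.559 → ψ₂ = 0.521
  ψ₂ = 0.521: g = 0.0065, g' = -0.658 → ψ₂ = 0.531
Converged at ψ₂ = 0.531.
  methanol: x = 0.022, y = 0.116
  n-hexane: x = 0.083, y = 0.358
  n-nonane: x = 0.895, y = 0.525

y_n-hexane (drum 2) = 0.358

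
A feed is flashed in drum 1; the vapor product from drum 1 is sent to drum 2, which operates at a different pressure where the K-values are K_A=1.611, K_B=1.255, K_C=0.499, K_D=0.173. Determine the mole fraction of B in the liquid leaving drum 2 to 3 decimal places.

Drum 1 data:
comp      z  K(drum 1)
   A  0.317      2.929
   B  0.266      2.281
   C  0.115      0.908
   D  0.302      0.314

Drum 1:
Let ψ₁ = V/F and solve Σ zᵢ(Kᵢ−1)/(1+ψ₁(Kᵢ−1)) = 0.
Feasibility: ΣzᵢKᵢ = 1.734, Σzᵢ/Kᵢ = 1.313 — both > 1, two phases present.
Iterate (Newton) starting at ψ₁ = 0.5:
  ψ₁ = 0.500: g = 0.1926, g' = -0.798 → ψ₁ = 0.741
  ψ₁ = 0.741: g = -0.0064, g' = -0.904 → ψ₁ = 0.734
Converged at ψ₁ = 0.734.
Drum-1 compositions:
  A: x = 0.131, y = 0.384
  B: x = 0.137, y = 0.313
  C: x = 0.123, y = 0.112
  D: x = 0.608, y = 0.191
Drum-2 feed = drum-1 vapor: z₂ = (0.3843, 0.3127, 0.1120, 0.1910).
Drum 2:
Material balance + equilibrium reduce to Σ zᵢ(Kᵢ−1)/(1+ψ₂(Kᵢ−1)) = 0.
Feasibility: ΣzᵢKᵢ = 1.100, Σzᵢ/Kᵢ = 1.816 — both > 1, two phases present.
Newton iteration, ψ₂⁰ = 0.36:
  ψ₂ = 0.360: g = -0.0279, g' = -0.420 → ψ₂ = 0.294
  ψ₂ = 0.294: g = -0.0011, g' = -0.387 → ψ₂ = 0.291
Converged at ψ₂ = 0.291.
  A: x = 0.326, y = 0.526
  B: x = 0.291, y = 0.365
  C: x = 0.131, y = 0.065
  D: x = 0.251, y = 0.044

x_B (drum 2) = 0.291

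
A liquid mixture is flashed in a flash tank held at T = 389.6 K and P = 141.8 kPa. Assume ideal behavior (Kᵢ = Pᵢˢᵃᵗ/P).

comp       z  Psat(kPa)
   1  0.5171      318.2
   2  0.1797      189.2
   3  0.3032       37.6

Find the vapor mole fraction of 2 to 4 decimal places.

Raoult's law: Kᵢ = Pᵢˢᵃᵗ/P = Pᵢˢᵃᵗ/141.8.
  K_1 = 318.2/141.8 = 2.244006, K_2 = 189.2/141.8 = 1.334274, K_3 = 37.6/141.8 = 0.265162
Material balance + equilibrium reduce to Σ zᵢ(Kᵢ−1)/(1+ψ(Kᵢ−1)) = 0.
Check two-phase: ΣzᵢKᵢ = 1.4805 > 1 and Σzᵢ/Kᵢ = 1.5086 > 1, so g(0) = 0.4805 > 0 and g(1) = -0.5086 < 0.
Iterate (Newton) starting at ψ = 0.42:
  ψ = 0.4200: g = 0.15293, g' = -0.7032 → ψ = 0.6375
  ψ = 0.6375: g = -0.01087, g' = -0.8420 → ψ = 0.6246
  ψ = 0.6246: g = -0.00010, g' = -0.8265 → ψ = 0.6244
Converged at ψ = 0.6244.
Compositions from xᵢ = zᵢ/(1+ψ(Kᵢ−1)), yᵢ = Kᵢxᵢ:
  1: x = 0.2910, y = 0.6531
  2: x = 0.1487, y = 0.1984
  3: x = 0.5603, y = 0.1486

y_2 = 0.1984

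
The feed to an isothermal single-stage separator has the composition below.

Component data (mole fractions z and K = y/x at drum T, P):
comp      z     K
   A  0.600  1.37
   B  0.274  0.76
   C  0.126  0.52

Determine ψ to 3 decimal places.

Material balance + equilibrium reduce to Σ zᵢ(Kᵢ−1)/(1+ψ(Kᵢ−1)) = 0.
Feasibility: ΣzᵢKᵢ = 1.096, Σzᵢ/Kᵢ = 1.041 — both > 1, two phases present.
Newton–Raphson from ψ = 0.5:
  ψ = 0.500: g = 0.0330, g' = -0.129 → ψ = 0.756
  ψ = 0.756: g = -0.0018, g' = -0.145 → ψ = 0.744
Converged at ψ = 0.744.

ψ = 0.744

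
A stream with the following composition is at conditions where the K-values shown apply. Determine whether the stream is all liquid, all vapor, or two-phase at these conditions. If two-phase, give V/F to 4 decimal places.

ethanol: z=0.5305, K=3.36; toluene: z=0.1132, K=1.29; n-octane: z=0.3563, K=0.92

ΣzᵢKᵢ = 2.2563; Σzᵢ/Kᵢ = 0.6329.
Since Σzᵢ/Kᵢ < 1 the mixture is above its dew point — single vapor phase.

all vapor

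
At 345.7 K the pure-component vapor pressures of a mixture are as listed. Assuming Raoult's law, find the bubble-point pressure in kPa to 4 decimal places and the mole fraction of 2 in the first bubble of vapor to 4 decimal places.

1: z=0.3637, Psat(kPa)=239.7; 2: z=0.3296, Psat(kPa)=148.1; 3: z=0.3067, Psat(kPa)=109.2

Pbub = 169.4843 kPa, y_2 = 0.2880

At the bubble point ψ → 0, so ΣzᵢKᵢ = 1 with Kᵢ = Pᵢˢᵃᵗ/P ⇒ P = ΣzᵢPᵢˢᵃᵗ.
P = 0.3637·239.7 + 0.3296·148.1 + 0.3067·109.2 = 169.4843 kPa
yᵢ = zᵢPᵢˢᵃᵗ/P ⇒ y_2 = 0.3296·148.1/169.4843 = 0.2880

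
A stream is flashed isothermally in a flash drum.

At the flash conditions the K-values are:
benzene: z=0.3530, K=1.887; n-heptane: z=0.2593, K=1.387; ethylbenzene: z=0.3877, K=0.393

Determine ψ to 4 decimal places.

Iterate (Newton) starting at ψ = 0.5:
  ψ = 0.5000: g = -0.03689, g' = -0.4550 → ψ = 0.4189
  ψ = 0.4189: g = -0.00095, g' = -0.4333 → ψ = 0.4167
Converged at ψ = 0.4167.

ψ = 0.4167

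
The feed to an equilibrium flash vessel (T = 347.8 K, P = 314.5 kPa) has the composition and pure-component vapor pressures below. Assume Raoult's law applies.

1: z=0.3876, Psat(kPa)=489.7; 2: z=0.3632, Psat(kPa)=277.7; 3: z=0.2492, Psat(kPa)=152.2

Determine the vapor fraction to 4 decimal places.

Raoult's law: Kᵢ = Pᵢˢᵃᵗ/P = Pᵢˢᵃᵗ/314.5.
  K_1 = 489.7/314.5 = 1.557075, K_2 = 277.7/314.5 = 0.882989, K_3 = 152.2/314.5 = 0.483943
Newton iteration, ψ⁰ = 0.5:
  ψ = 0.5000: g = -0.04958, g' = -0.1997 → ψ = 0.2518
  ψ = 0.2518: g = -0.00223, g' = -0.1855 → ψ = 0.2397
Converged at ψ = 0.2397.

ψ = 0.2397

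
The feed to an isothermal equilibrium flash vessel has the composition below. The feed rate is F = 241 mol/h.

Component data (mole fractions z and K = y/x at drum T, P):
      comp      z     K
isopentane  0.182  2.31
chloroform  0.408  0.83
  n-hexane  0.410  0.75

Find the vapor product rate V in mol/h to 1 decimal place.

Rachford–Rice: g(ψ) = Σ zᵢ(Kᵢ−1)/(1+ψ(Kᵢ−1)) = 0.
Feasibility: ΣzᵢKᵢ = 1.067, Σzᵢ/Kᵢ = 1.117 — both > 1, two phases present.
Newton–Raphson from ψ = 0.42:
  ψ = 0.420: g = -0.0354, g' = -0.176 → ψ = 0.218
  ψ = 0.218: g = 0.0049, g' = -0.230 → ψ = 0.240
Converged at ψ = 0.240.
Then V = ψ·F = 0.2402·241 = 57.9 mol/h and L = F − V = 183.1 mol/h.

V = 57.9 mol/h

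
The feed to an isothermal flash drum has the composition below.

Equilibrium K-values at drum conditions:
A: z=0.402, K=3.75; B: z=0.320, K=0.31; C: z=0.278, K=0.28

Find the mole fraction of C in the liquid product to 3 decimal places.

Rachford–Rice: g(ψ) = Σ zᵢ(Kᵢ−1)/(1+ψ(Kᵢ−1)) = 0.
Feasibility: ΣzᵢKᵢ = 1.685, Σzᵢ/Kᵢ = 2.132 — both > 1, two phases present.
Newton–Raphson from ψ = 0.5:
  ψ = 0.500: g = -0.1844, g' = -1.246 → ψ = 0.352
  ψ = 0.352: g = 0.0020, g' = -1.309 → ψ = 0.354
Converged at ψ = 0.354.
Compositions from xᵢ = zᵢ/(1+ψ(Kᵢ−1)), yᵢ = Kᵢxᵢ:
  A: x = 0.204, y = 0.764
  B: x = 0.423, y = 0.131
  C: x = 0.373, y = 0.104

x_C = 0.373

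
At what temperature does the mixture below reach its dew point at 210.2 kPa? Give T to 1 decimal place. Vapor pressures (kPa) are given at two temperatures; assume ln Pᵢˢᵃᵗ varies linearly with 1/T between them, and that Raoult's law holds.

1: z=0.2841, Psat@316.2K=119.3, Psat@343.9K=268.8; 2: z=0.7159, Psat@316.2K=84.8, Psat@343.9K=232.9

Dew-point temperature: Σzᵢ·P/Pᵢˢᵃᵗ(T) = 1. Interpolate ln Pᵢˢᵃᵗ = aᵢ + bᵢ/T.
  T = 316.2 K: ΣzᵢP/Pᵢˢᵃᵗ = 2.2751
  T = 343.9 K: ΣzᵢP/Pᵢˢᵃᵗ = 0.8683
  T = 330.0 K: ΣzᵢP/Pᵢˢᵃᵗ = 1.3786
  T = 336.9 K: ΣzᵢP/Pᵢˢᵃᵗ = 1.0904
  T = 340.4 K: ΣzᵢP/Pᵢˢᵃᵗ = 0.9719
  T = 338.6 K: ΣzᵢP/Pᵢˢᵃᵗ = 1.0308
Interpolating between 338.6 K and 340.4 K gives T ≈ 339.5 K.

T = 339.5 K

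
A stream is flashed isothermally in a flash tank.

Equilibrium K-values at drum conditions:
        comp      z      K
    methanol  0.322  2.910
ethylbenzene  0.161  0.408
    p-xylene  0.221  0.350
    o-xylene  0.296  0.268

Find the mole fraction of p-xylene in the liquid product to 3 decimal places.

Newton–Raphson from ψ = 0.5:
  ψ = 0.500: g = -0.3754, g' = -1.021 → ψ = 0.132
  ψ = 0.132: g = -0.0095, g' = -1.121 → ψ = 0.124
Converged at ψ = 0.124.
Compositions from xᵢ = zᵢ/(1+ψ(Kᵢ−1)), yᵢ = Kᵢxᵢ:
  methanol: x = 0.260, y = 0.758
  ethylbenzene: x = 0.174, y = 0.071
  p-xylene: x = 0.240, y = 0.084
  o-xylene: x = 0.326, y = 0.087

x_p-xylene = 0.240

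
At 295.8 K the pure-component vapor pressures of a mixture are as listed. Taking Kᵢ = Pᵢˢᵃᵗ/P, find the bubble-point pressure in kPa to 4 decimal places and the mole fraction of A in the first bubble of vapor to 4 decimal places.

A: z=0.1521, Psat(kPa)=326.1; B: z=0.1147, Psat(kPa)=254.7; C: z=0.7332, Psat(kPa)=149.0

At the bubble point ψ → 0, so ΣzᵢKᵢ = 1 with Kᵢ = Pᵢˢᵃᵗ/P ⇒ P = ΣzᵢPᵢˢᵃᵗ.
P = 0.1521·326.1 + 0.1147·254.7 + 0.7332·149.0 = 188.0607 kPa
yᵢ = zᵢPᵢˢᵃᵗ/P ⇒ y_A = 0.1521·326.1/188.0607 = 0.2637

Pbub = 188.0607 kPa, y_A = 0.2637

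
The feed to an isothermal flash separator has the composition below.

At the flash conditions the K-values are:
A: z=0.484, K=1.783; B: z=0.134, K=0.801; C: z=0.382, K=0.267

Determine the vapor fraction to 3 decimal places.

ψ = 0.144

Let ψ = V/F and solve Σ zᵢ(Kᵢ−1)/(1+ψ(Kᵢ−1)) = 0.
g(0) = ΣzᵢKᵢ − 1 = 0.072 and g(1) = 1 − Σzᵢ/Kᵢ = -0.869, so a root lies in (0, 1).
Iterate (Newton) starting at ψ = 0.5:
  ψ = 0.500: g = -0.1993, g' = -0.671 → ψ = 0.203
  ψ = 0.203: g = -0.0298, g' = -0.510 → ψ = 0.145
  ψ = 0.145: g = -0.0003, g' = -0.502 → ψ = 0.144
Converged at ψ = 0.144.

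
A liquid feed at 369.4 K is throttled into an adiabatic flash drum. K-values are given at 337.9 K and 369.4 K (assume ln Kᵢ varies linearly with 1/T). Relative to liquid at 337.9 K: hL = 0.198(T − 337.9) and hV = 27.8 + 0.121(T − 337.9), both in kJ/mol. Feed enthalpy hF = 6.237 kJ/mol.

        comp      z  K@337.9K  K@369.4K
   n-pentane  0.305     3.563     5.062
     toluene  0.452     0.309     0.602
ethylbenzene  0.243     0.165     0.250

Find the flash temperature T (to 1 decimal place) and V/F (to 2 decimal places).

T = 343.9 K, V/F = 0.18

Adiabatic flash: solve Rachford–Rice at each trial T, then check hF = ψ·hV(T) + (1−ψ)·hL(T).
  T = 337.9 K: K = (3.563, 0.309, 0.165), RR gives ψ = 0.140, H_out = 3.887 kJ/mol
  T = 369.4 K: K = (5.062, 0.602, 0.250), RR gives ψ = 0.398, H_out = 16.334 kJ/mol
  T = 353.6 K: K = (4.278, 0.437, 0.205), RR gives ψ = 0.259, H_out = 9.989 kJ/mol
  T = 345.8 K: K = (3.914, 0.369, 0.184), RR gives ψ = 0.199, H_out = 6.978 kJ/mol
  T = 341.9 K: K = (3.739, 0.339, 0.175), RR gives ψ = 0.170, H_out = 5.463 kJ/mol
  T = 343.9 K: K = (3.828, 0.354, 0.180), RR gives ψ = 0.185, H_out = 6.242 kJ/mol
Linear interpolation between T = 341.9 (H_out = 5.463) and T = 343.9 (H_out = 6.242) on hF = 6.237 gives T ≈ 343.9 K, at which ψ = 0.18.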